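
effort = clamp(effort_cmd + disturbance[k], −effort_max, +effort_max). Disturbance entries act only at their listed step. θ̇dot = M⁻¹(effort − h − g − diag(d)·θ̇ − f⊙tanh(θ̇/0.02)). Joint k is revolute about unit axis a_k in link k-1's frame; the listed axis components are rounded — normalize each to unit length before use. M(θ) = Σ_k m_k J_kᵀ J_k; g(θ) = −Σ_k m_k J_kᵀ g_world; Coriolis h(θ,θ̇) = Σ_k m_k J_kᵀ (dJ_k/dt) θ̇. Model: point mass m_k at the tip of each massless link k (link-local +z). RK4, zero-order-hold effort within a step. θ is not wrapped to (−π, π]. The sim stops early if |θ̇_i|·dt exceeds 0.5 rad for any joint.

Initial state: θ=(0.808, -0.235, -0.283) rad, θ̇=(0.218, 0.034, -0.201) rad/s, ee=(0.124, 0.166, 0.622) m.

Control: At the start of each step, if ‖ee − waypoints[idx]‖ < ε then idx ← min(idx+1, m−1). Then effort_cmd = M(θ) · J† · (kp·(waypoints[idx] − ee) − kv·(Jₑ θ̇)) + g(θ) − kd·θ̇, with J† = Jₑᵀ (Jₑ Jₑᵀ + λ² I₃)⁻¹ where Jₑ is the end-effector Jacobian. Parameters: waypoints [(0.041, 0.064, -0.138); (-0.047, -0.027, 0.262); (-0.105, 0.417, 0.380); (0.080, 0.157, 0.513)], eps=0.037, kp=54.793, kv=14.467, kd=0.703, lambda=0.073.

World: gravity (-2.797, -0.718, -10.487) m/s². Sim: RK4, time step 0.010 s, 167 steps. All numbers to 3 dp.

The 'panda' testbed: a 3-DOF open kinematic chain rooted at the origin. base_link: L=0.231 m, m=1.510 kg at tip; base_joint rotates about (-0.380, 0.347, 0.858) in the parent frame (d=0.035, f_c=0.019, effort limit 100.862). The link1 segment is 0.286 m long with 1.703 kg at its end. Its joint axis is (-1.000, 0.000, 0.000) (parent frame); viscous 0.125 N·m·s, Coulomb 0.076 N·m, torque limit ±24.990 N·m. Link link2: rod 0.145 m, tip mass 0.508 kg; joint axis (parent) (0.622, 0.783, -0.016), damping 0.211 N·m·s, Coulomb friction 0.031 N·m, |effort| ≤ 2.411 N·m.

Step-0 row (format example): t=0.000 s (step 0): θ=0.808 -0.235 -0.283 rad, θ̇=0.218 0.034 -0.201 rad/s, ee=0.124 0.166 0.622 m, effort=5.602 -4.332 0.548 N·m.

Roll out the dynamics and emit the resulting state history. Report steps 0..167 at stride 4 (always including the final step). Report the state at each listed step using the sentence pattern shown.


t=0.040 s (step 4): θ=0.863 -0.276 -0.325 rad, θ̇=2.180 -1.747 -1.061 rad/s, ee=0.132 0.171 0.616 m, effort=2.014 -2.392 0.626 N·m.
t=0.080 s (step 8): θ=0.967 -0.364 -0.367 rad, θ̇=2.946 -2.596 -1.050 rad/s, ee=0.158 0.180 0.603 m, effort=0.111 -1.483 0.292 N·m.
t=0.120 s (step 12): θ=1.092 -0.479 -0.409 rad, θ̇=3.229 -3.148 -1.059 rad/s, ee=0.192 0.192 0.581 m, effort=-1.169 -0.733 0.073 N·m.
t=0.160 s (step 16): θ=1.223 -0.614 -0.451 rad, θ̇=3.286 -3.550 -1.038 rad/s, ee=0.230 0.205 0.551 m, effort=-2.304 0.072 -0.120 N·m.
t=0.200 s (step 20): θ=1.353 -0.762 -0.492 rad, θ̇=3.233 -3.845 -0.975 rad/s, ee=0.269 0.220 0.511 m, effort=-3.434 0.940 -0.305 N·m.
t=0.240 s (step 24): θ=1.481 -0.920 -0.529 rad, θ̇=3.132 -4.047 -0.873 rad/s, ee=0.305 0.233 0.461 m, effort=-4.547 1.823 -0.484 N·m.
t=0.280 s (step 28): θ=1.604 -1.084 -0.561 rad, θ̇=3.019 -4.160 -0.743 rad/s, ee=0.334 0.244 0.403 m, effort=-5.571 2.656 -0.649 N·m.
t=0.320 s (step 32): θ=1.722 -1.251 -0.588 rad, θ̇=2.913 -4.186 -0.598 rad/s, ee=0.356 0.252 0.340 m, effort=-6.428 3.375 -0.795 N·m.
t=0.360 s (step 36): θ=1.837 -1.418 -0.609 rad, θ̇=2.825 -4.128 -0.452 rad/s, ee=0.369 0.255 0.274 m, effort=-7.054 3.924 -0.917 N·m.
t=0.400 s (step 40): θ=1.948 -1.581 -0.624 rad, θ̇=2.759 -3.992 -0.314 rad/s, ee=0.372 0.254 0.208 m, effort=-7.422 4.258 -1.011 N·m.
t=0.440 s (step 44): θ=2.058 -1.736 -0.635 rad, θ̇=2.714 -3.788 -0.193 rad/s, ee=0.366 0.248 0.145 m, effort=-7.531 4.356 -1.074 N·m.
t=0.480 s (step 48): θ=2.166 -1.883 -0.640 rad, θ̇=2.683 -3.531 -0.093 rad/s, ee=0.353 0.238 0.087 m, effort=-7.408 4.216 -1.107 N·m.
t=0.520 s (step 52): θ=2.273 -2.018 -0.642 rad, θ̇=2.658 -3.238 -0.020 rad/s, ee=0.336 0.225 0.037 m, effort=-7.096 3.864 -1.109 N·m.
t=0.560 s (step 56): θ=2.378 -2.142 -0.643 rad, θ̇=2.633 -2.931 0.007 rad/s, ee=0.315 0.210 -0.005 m, effort=-6.644 3.338 -1.065 N·m.
t=0.600 s (step 60): θ=2.483 -2.253 -0.642 rad, θ̇=2.595 -2.622 0.025 rad/s, ee=0.292 0.194 -0.040 m, effort=-6.103 2.696 -1.010 N·m.
t=0.640 s (step 64): θ=2.586 -2.352 -0.641 rad, θ̇=2.535 -2.323 0.044 rad/s, ee=0.271 0.178 -0.067 m, effort=-5.515 1.991 -0.954 N·m.
t=0.680 s (step 68): θ=2.686 -2.439 -0.639 rad, θ̇=2.450 -2.045 0.056 rad/s, ee=0.251 0.162 -0.088 m, effort=-4.914 1.268 -0.894 N·m.
t=0.720 s (step 72): θ=2.782 -2.516 -0.636 rad, θ̇=2.341 -1.792 0.058 rad/s, ee=0.233 0.147 -0.104 m, effort=-4.330 0.563 -0.830 N·m.
t=0.760 s (step 76): θ=2.873 -2.583 -0.634 rad, θ̇=2.213 -1.567 0.054 rad/s, ee=0.217 0.134 -0.115 m, effort=-3.785 -0.102 -0.767 N·m.
t=0.800 s (step 80): θ=2.959 -2.642 -0.632 rad, θ̇=2.076 -1.369 0.045 rad/s, ee=0.204 0.121 -0.123 m, effort=-3.291 -0.715 -0.706 N·m.
t=0.840 s (step 84): θ=3.039 -2.693 -0.631 rad, θ̇=1.937 -1.196 0.033 rad/s, ee=0.193 0.111 -0.129 m, effort=-2.855 -1.273 -0.650 N·m.
t=0.880 s (step 88): θ=3.114 -2.738 -0.630 rad, θ̇=1.804 -1.044 0.023 rad/s, ee=0.184 0.101 -0.133 m, effort=-2.478 -1.777 -0.600 N·m.
t=0.920 s (step 92): θ=3.184 -2.777 -0.629 rad, θ̇=1.680 -0.911 0.014 rad/s, ee=0.176 0.093 -0.135 m, effort=-2.155 -2.230 -0.556 N·m.
t=0.960 s (step 96): θ=3.249 -2.811 -0.628 rad, θ̇=1.567 -0.794 0.008 rad/s, ee=0.170 0.086 -0.137 m, effort=-1.880 -2.637 -0.518 N·m.
t=1.000 s (step 100): θ=3.309 -2.840 -0.628 rad, θ̇=1.466 -0.691 0.002 rad/s, ee=0.165 0.081 -0.137 m, effort=-1.646 -3.004 -0.484 N·m.
t=1.040 s (step 104): θ=3.366 -2.866 -0.628 rad, θ̇=1.375 -0.600 -0.003 rad/s, ee=0.160 0.077 -0.138 m, effort=-1.448 -3.334 -0.454 N·m.
t=1.080 s (step 108): θ=3.419 -2.889 -0.629 rad, θ̇=1.293 -0.520 -0.007 rad/s, ee=0.156 0.073 -0.138 m, effort=-1.278 -3.632 -0.425 N·m.
t=1.120 s (step 112): θ=3.470 -2.908 -0.629 rad, θ̇=1.219 -0.449 -0.011 rad/s, ee=0.153 0.071 -0.139 m, effort=-1.133 -3.901 -0.399 N·m.
t=1.160 s (step 116): θ=3.517 -2.925 -0.629 rad, θ̇=1.152 -0.387 -0.015 rad/s, ee=0.150 0.069 -0.139 m, effort=-1.007 -4.144 -0.375 N·m.
t=1.200 s (step 120): θ=3.562 -2.939 -0.630 rad, θ̇=1.091 -0.333 -0.019 rad/s, ee=0.147 0.068 -0.140 m, effort=-0.899 -4.363 -0.351 N·m.
t=1.240 s (step 124): θ=3.605 -2.951 -0.631 rad, θ̇=1.035 -0.287 -0.023 rad/s, ee=0.144 0.067 -0.140 m, effort=-0.804 -4.562 -0.330 N·m.
t=1.280 s (step 128): θ=3.645 -2.962 -0.632 rad, θ̇=0.984 -0.247 -0.026 rad/s, ee=0.142 0.067 -0.141 m, effort=-0.720 -4.741 -0.310 N·m.
t=1.320 s (step 132): θ=3.684 -2.971 -0.633 rad, θ̇=0.937 -0.213 -0.029 rad/s, ee=0.139 0.067 -0.141 m, effort=-0.646 -4.902 -0.291 N·m.
t=1.360 s (step 136): θ=3.720 -2.979 -0.634 rad, θ̇=0.894 -0.184 -0.032 rad/s, ee=0.136 0.067 -0.142 m, effort=-0.580 -5.047 -0.274 N·m.
t=1.400 s (step 140): θ=3.755 -2.986 -0.636 rad, θ̇=0.854 -0.161 -0.034 rad/s, ee=0.134 0.067 -0.143 m, effort=-0.520 -5.177 -0.258 N·m.
t=1.440 s (step 144): θ=3.789 -2.992 -0.637 rad, θ̇=0.817 -0.141 -0.036 rad/s, ee=0.131 0.068 -0.144 m, effort=-0.465 -5.294 -0.243 N·m.
t=1.480 s (step 148): θ=3.821 -2.997 -0.638 rad, θ̇=0.783 -0.125 -0.038 rad/s, ee=0.129 0.069 -0.145 m, effort=-0.414 -5.399 -0.229 N·m.
t=1.520 s (step 152): θ=3.851 -3.002 -0.640 rad, θ̇=0.752 -0.112 -0.040 rad/s, ee=0.127 0.069 -0.146 m, effort=-0.368 -5.494 -0.217 N·m.
t=1.560 s (step 156): θ=3.881 -3.006 -0.642 rad, θ̇=0.723 -0.102 -0.041 rad/s, ee=0.124 0.070 -0.147 m, effort=-0.324 -5.578 -0.205 N·m.
t=1.600 s (step 160): θ=3.909 -3.010 -0.643 rad, θ̇=0.695 -0.093 -0.042 rad/s, ee=0.122 0.071 -0.148 m, effort=-0.283 -5.654 -0.194 N·m.
t=1.640 s (step 164): θ=3.937 -3.014 -0.645 rad, θ̇=0.670 -0.087 -0.042 rad/s, ee=0.119 0.071 -0.149 m, effort=-0.245 -5.722 -0.184 N·m.
t=1.670 s (step 167): θ=3.956 -3.016 -0.646 rad, θ̇=0.651 -0.083 -0.043 rad/s, ee=0.118 0.072 -0.149 m.


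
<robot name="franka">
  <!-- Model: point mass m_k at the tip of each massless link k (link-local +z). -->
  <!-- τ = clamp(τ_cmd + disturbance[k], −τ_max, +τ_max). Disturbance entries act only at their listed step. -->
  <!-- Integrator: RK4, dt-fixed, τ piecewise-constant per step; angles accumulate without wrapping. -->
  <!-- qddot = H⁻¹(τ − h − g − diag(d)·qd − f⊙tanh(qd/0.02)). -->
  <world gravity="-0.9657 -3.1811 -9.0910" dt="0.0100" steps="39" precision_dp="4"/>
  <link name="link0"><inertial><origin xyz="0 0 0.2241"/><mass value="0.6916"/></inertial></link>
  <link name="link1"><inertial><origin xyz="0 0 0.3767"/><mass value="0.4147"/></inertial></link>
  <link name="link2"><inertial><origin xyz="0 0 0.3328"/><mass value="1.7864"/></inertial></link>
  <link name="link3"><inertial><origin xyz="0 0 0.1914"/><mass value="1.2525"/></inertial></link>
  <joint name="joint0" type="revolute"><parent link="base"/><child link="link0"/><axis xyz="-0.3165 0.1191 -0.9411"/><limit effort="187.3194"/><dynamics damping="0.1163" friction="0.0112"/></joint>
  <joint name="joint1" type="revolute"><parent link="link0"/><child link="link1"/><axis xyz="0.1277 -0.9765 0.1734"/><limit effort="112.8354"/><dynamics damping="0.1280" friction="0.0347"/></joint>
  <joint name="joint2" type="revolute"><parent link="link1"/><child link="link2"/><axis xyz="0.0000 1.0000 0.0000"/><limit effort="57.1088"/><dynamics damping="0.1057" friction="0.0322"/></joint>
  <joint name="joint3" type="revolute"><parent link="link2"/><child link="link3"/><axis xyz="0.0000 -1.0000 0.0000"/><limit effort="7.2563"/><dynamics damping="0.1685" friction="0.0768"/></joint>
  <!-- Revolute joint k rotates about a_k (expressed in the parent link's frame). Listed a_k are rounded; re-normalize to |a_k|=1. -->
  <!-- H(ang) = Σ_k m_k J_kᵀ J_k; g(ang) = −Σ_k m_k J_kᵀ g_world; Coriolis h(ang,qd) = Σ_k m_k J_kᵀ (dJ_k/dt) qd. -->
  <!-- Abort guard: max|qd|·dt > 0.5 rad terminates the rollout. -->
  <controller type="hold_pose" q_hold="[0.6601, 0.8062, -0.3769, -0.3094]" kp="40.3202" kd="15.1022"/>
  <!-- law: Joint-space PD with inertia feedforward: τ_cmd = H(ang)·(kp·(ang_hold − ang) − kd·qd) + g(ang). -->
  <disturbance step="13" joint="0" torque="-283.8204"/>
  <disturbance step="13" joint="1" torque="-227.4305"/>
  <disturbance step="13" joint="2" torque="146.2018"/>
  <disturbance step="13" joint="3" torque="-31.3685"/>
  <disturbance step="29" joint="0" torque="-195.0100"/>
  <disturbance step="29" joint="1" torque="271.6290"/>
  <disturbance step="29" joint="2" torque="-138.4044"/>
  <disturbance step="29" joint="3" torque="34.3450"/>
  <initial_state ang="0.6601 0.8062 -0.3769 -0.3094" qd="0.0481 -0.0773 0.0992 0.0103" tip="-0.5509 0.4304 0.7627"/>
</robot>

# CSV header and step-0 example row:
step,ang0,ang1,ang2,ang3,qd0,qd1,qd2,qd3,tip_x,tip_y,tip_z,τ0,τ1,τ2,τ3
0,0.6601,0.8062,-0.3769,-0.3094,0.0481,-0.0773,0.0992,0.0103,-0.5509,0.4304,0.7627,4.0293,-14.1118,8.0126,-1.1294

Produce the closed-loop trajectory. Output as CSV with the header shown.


step,ang0,ang1,ang2,ang3,qd0,qd1,qd2,qd3,tip_x,tip_y,tip_z,τ0,τ1,τ2,τ3
1,0.6605,0.8055,-0.3760,-0.3094,0.0403,-0.0688,0.0760,0.0004,-0.5500,0.4307,0.7635,4.3271,-14.6055,8.2604,-1.1817
2,0.6609,0.8048,-0.3754,-0.3094,0.0337,-0.0606,0.0589,-0.0013,-0.5493,0.4309,0.7642,4.5891,-15.0398,8.4786,-1.2296
3,0.6612,0.8042,-0.3749,-0.3094,0.0279,-0.0532,0.0447,-0.0019,-0.5486,0.4311,0.7648,4.8195,-15.4219,8.6705,-1.2719
4,0.6615,0.8037,-0.3745,-0.3095,0.0229,-0.0464,0.0329,-0.0020,-0.5481,0.4313,0.7652,5.0220,-15.7580,8.8393,-1.3092
5,0.6617,0.8033,-0.3742,-0.3095,0.0186,-0.0399,0.0236,-0.0019,-0.5477,0.4314,0.7656,5.2000,-16.0536,8.9876,-1.3419
6,0.6618,0.8029,-0.3740,-0.3095,0.0150,-0.0337,0.0169,-0.0015,-0.5473,0.4315,0.7659,5.3564,-16.3135,9.1174,-1.3706
7,0.6620,0.8026,-0.3739,-0.3095,0.0120,-0.0276,0.0124,-0.0011,-0.5470,0.4316,0.7662,5.4937,-16.5419,9.2310,-1.3955
8,0.6621,0.8024,-0.3737,-0.3095,0.0095,-0.0218,0.0093,-0.0008,-0.5468,0.4317,0.7664,5.6142,-16.7424,9.3303,-1.4173
9,0.6622,0.8022,-0.3737,-0.3095,0.0073,-0.0166,0.0071,-0.0006,-0.5466,0.4317,0.7665,5.7200,-16.9182,9.4171,-1.4363
10,0.6622,0.8021,-0.3736,-0.3095,0.0054,-0.0120,0.0052,-0.0004,-0.5465,0.4318,0.7666,5.8128,-17.0722,9.4930,-1.4529
11,0.6623,0.8020,-0.3736,-0.3095,0.0038,-0.0082,0.0036,-0.0003,-0.5464,0.4318,0.7667,5.8942,-17.2067,9.5594,-1.4674
12,0.6623,0.8019,-0.3735,-0.3095,0.0024,-0.0050,0.0021,-0.0002,-0.5463,0.4318,0.7668,5.9656,-17.3242,9.6174,-1.4801
13,0.6623,0.8019,-0.3735,-0.3095,0.0012,-0.0023,0.0007,-0.0001,-0.5463,0.4318,0.7668,-187.3194,-112.8354,57.1088,-7.2563
14,0.6539,0.7814,-0.4028,-0.3076,-1.6900,-3.9868,-5.6415,0.5139,-0.5467,0.4268,0.7676,35.6829,-2.9070,2.5134,-0.6340
15,0.6384,0.7463,-0.4513,-0.3009,-1.4066,-3.0784,-4.1496,0.7717,-0.5475,0.4173,0.7690,31.9905,-4.8344,3.6115,-0.7906
16,0.6255,0.7190,-0.4873,-0.2929,-1.1690,-2.4049,-3.1134,0.8063,-0.5481,0.4092,0.7701,28.7377,-6.4931,4.5442,-0.9169
17,0.6148,0.6976,-0.5146,-0.2851,-0.9673,-1.8869,-2.3620,0.7375,-0.5485,0.4024,0.7710,25.8794,-7.9252,5.3425,-1.0209
18,0.6060,0.6808,-0.5353,-0.2782,-0.7950,-1.4783,-1.7992,0.6256,-0.5488,0.3968,0.7719,23.3719,-9.1650,6.0296,-1.1081
19,0.5988,0.6677,-0.5511,-0.2726,-0.6472,-1.1499,-1.3666,0.5014,-0.5490,0.3920,0.7726,21.1750,-10.2406,6.6230,-1.1821
20,0.5930,0.6576,-0.5630,-0.2681,-0.5203,-0.8825,-1.0272,0.3805,-0.5492,0.3882,0.7733,19.2521,-11.1759,7.1365,-1.2458
21,0.5883,0.6499,-0.5719,-0.2649,-0.4111,-0.6626,-0.7565,0.2704,-0.5494,0.3851,0.7739,17.5702,-11.9909,7.5817,-1.3010
22,0.5847,0.6442,-0.5783,-0.2627,-0.3173,-0.4805,-0.5378,0.1739,-0.5495,0.3826,0.7744,16.1001,-12.7023,7.9680,-1.3491
23,0.5819,0.6401,-0.5828,-0.2613,-0.2368,-0.3290,-0.3593,0.0917,-0.5496,0.3807,0.7748,14.8158,-13.3245,8.3032,-1.3911
24,0.5799,0.6375,-0.5857,-0.2608,-0.1678,-0.2024,-0.2119,0.0245,-0.5497,0.3793,0.7752,13.6942,-13.8696,8.5943,-1.4282
25,0.5785,0.6360,-0.5871,-0.2607,-0.1086,-0.0953,-0.0810,0.0003,-0.5498,0.3783,0.7755,12.7151,-14.3480,8.8471,-1.4690
26,0.5777,0.6355,-0.5874,-0.2607,-0.0582,-0.0071,0.0282,-0.0061,-0.5500,0.3777,0.7758,11.8609,-14.7678,9.0687,-1.5091
27,0.5773,0.6357,-0.5867,-0.2608,-0.0170,0.0582,0.1035,-0.0112,-0.5501,0.3774,0.7760,11.1156,-15.1290,9.2690,-1.5468
28,0.5773,0.6366,-0.5854,-0.2610,0.0178,0.1117,0.1647,-0.0127,-0.5503,0.3773,0.7760,10.4668,-15.4454,9.4434,-1.5805
29,0.5776,0.6379,-0.5835,-0.2611,0.0470,0.1559,0.2147,-0.0134,-0.5504,0.3775,0.7761,-185.1078,112.8354,-57.1088,7.2563
30,0.5723,0.6331,-0.6016,-0.2809,-1.1137,-1.0703,-3.7400,-3.8316,-0.5522,0.3735,0.7741,39.2557,-35.7190,19.9929,-3.0366
31,0.5623,0.6244,-0.6338,-0.3137,-0.8897,-0.6987,-2.7326,-2.7637,-0.5555,0.3662,0.7703,35.0579,-33.5827,18.9317,-2.9534
32,0.5543,0.6188,-0.6573,-0.3373,-0.7026,-0.4339,-1.9909,-1.9922,-0.5585,0.3602,0.7669,31.3828,-31.6688,17.9636,-2.8634
33,0.5481,0.6154,-0.6743,-0.3543,-0.5449,-0.2387,-1.4281,-1.4254,-0.5612,0.3555,0.7640,28.1670,-29.9641,17.0917,-2.7710
34,0.5433,0.6138,-0.6864,-0.3664,-0.4113,-0.0912,-0.9916,-1.0042,-0.5637,0.3519,0.7614,25.3538,-28.4523,16.3128,-2.6792
35,0.5398,0.6135,-0.6945,-0.3749,-0.2980,0.0218,-0.6484,-0.6887,-0.5659,0.3492,0.7593,22.8934,-27.1143,15.6204,-2.5902
36,0.5373,0.6141,-0.6997,-0.3805,-0.2022,0.1071,-0.3793,-0.4510,-0.5678,0.3472,0.7574,20.7416,-25.9261,15.0071,-2.5054
37,0.5357,0.6155,-0.7024,-0.3841,-0.1208,0.1741,-0.1628,-0.2710,-0.5695,0.3459,0.7559,18.8599,-24.8805,14.4652,-2.4259
38,0.5348,0.6175,-0.7031,-0.3861,-0.0519,0.2263,0.0108,-0.1355,-0.5709,0.3451,0.7546,17.2144,-23.9622,13.9883,-2.3522
39,0.5346,0.6200,-0.7023,-0.3870,0.0056,0.2632,0.1422,-0.0388,-0.5722,0.3448,0.7536,,,,


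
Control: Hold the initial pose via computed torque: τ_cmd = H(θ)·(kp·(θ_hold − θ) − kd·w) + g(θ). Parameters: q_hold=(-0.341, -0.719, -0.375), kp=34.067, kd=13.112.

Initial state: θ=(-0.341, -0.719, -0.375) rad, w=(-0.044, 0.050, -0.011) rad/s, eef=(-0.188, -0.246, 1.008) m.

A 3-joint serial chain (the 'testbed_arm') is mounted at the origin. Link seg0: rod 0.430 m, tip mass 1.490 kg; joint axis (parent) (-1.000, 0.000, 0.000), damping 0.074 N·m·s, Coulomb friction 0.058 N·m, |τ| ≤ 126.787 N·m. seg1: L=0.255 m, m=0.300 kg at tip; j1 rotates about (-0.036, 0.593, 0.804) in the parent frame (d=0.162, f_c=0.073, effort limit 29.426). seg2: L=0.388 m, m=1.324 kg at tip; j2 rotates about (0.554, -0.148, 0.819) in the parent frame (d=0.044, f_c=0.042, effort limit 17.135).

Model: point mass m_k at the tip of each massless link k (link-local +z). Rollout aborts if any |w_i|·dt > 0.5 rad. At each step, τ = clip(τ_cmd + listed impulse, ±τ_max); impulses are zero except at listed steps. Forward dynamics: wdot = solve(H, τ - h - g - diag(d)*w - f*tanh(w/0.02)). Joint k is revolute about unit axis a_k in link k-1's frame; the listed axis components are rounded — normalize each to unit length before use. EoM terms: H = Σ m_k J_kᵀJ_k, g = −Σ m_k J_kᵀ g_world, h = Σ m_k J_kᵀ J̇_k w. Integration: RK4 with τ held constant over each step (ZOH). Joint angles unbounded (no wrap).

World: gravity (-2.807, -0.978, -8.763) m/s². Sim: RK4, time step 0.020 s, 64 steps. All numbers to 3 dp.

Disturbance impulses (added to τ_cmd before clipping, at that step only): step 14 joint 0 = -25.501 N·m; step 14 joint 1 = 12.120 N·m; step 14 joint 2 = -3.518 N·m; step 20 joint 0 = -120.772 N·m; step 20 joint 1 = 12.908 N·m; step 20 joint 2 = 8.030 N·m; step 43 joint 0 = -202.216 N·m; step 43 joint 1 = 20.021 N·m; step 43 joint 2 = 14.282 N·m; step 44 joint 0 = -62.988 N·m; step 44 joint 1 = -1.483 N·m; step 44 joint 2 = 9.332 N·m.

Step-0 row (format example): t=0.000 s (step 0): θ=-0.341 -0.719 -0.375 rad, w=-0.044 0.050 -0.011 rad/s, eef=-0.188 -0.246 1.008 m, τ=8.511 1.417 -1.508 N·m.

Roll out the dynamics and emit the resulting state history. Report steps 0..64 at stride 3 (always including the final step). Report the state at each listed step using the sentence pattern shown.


t=0.060 s (step 3): θ=-0.343 -0.718 -0.376 rad, w=-0.016 0.010 -0.001 rad/s, eef=-0.187 -0.248 1.008 m, τ=7.895 1.551 -1.509 N·m.
t=0.120 s (step 6): θ=-0.344 -0.719 -0.378 rad, w=-0.002 0.004 0.006 rad/s, eef=-0.187 -0.248 1.008 m, τ=7.599 1.599 -1.500 N·m.
t=0.180 s (step 9): θ=-0.344 -0.719 -0.378 rad, w=0.005 0.010 0.019 rad/s, eef=-0.187 -0.248 1.007 m, τ=7.462 1.618 -1.495 N·m.
t=0.240 s (step 12): θ=-0.343 -0.720 -0.378 rad, w=0.008 0.013 0.025 rad/s, eef=-0.187 -0.248 1.008 m, τ=7.397 1.627 -1.493 N·m.
t=0.300 s (step 15): θ=-0.343 -0.698 -0.367 rad, w=0.018 2.088 0.961 rad/s, eef=-0.183 -0.252 1.008 m, τ=14.290 -1.553 -0.565 N·m.
t=0.360 s (step 18): θ=-0.346 -0.637 -0.355 rad, w=-0.066 0.369 -0.118 rad/s, eef=-0.169 -0.265 1.010 m, τ=10.798 0.301 -1.088 N·m.
t=0.420 s (step 21): θ=-0.362 -0.629 -0.366 rad, w=-1.342 0.021 -0.409 rad/s, eef=-0.164 -0.281 1.007 m, τ=41.761 -2.414 -3.464 N·m.
t=0.480 s (step 24): θ=-0.412 -0.628 -0.375 rad, w=-0.444 -0.014 0.002 rad/s, eef=-0.162 -0.331 0.992 m, τ=24.627 -0.339 -2.447 N·m.
t=0.540 s (step 27): θ=-0.425 -0.630 -0.372 rad, w=-0.043 -0.071 0.073 rad/s, eef=-0.164 -0.344 0.987 m, τ=15.911 0.654 -1.926 N·m.
t=0.600 s (step 30): θ=-0.422 -0.636 -0.368 rad, w=0.119 -0.117 0.047 rad/s, eef=-0.166 -0.340 0.988 m, τ=11.560 1.146 -1.663 N·m.
t=0.660 s (step 33): θ=-0.413 -0.643 -0.366 rad, w=0.175 -0.120 0.038 rad/s, eef=-0.168 -0.330 0.990 m, τ=9.382 1.389 -1.535 N·m.
t=0.720 s (step 36): θ=-0.402 -0.650 -0.363 rad, w=0.183 -0.109 0.033 rad/s, eef=-0.171 -0.319 0.994 m, τ=8.297 1.509 -1.475 N·m.
t=0.780 s (step 39): θ=-0.392 -0.656 -0.362 rad, w=0.169 -0.095 0.029 rad/s, eef=-0.173 -0.307 0.996 m, τ=7.765 1.567 -1.450 N·m.
t=0.840 s (step 42): θ=-0.382 -0.662 -0.360 rad, w=0.148 -0.080 0.025 rad/s, eef=-0.175 -0.297 0.999 m, τ=7.512 1.594 -1.442 N·m.
t=0.900 s (step 45): θ=-0.376 -0.515 -0.071 rad, w=-0.714 1.695 5.918 rad/s, eef=-0.180 -0.347 0.987 m, τ=53.858 -1.996 -8.695 N·m.
t=0.960 s (step 48): θ=-0.404 -0.478 0.129 rad, w=-0.253 0.002 1.399 rad/s, eef=-0.193 -0.410 0.959 m, τ=30.722 -0.148 -5.479 N·m.
t=1.020 s (step 51): θ=-0.411 -0.491 0.155 rad, w=0.016 -0.329 -0.194 rad/s, eef=-0.200 -0.419 0.952 m, τ=18.599 1.002 -3.461 N·m.
t=1.080 s (step 54): θ=-0.405 -0.513 0.128 rad, w=0.160 -0.388 -0.624 rad/s, eef=-0.205 -0.405 0.957 m, τ=12.463 1.649 -2.495 N·m.
t=1.140 s (step 57): θ=-0.394 -0.535 0.087 rad, w=0.212 -0.362 -0.705 rad/s, eef=-0.208 -0.384 0.964 m, τ=9.390 1.943 -2.042 N·m.
t=1.200 s (step 60): θ=-0.381 -0.555 0.046 rad, w=0.216 -0.303 -0.663 rad/s, eef=-0.210 -0.361 0.972 m, τ=7.899 2.041 -1.834 N·m.
t=1.260 s (step 63): θ=-0.368 -0.572 0.008 rad, w=0.197 -0.240 -0.587 rad/s, eef=-0.210 -0.341 0.980 m, τ=7.218 2.046 -1.740 N·m.
t=1.280 s (step 64): θ=-0.364 -0.576 -0.003 rad, w=0.188 -0.221 -0.561 rad/s, eef=-0.210 -0.334 0.982 m.


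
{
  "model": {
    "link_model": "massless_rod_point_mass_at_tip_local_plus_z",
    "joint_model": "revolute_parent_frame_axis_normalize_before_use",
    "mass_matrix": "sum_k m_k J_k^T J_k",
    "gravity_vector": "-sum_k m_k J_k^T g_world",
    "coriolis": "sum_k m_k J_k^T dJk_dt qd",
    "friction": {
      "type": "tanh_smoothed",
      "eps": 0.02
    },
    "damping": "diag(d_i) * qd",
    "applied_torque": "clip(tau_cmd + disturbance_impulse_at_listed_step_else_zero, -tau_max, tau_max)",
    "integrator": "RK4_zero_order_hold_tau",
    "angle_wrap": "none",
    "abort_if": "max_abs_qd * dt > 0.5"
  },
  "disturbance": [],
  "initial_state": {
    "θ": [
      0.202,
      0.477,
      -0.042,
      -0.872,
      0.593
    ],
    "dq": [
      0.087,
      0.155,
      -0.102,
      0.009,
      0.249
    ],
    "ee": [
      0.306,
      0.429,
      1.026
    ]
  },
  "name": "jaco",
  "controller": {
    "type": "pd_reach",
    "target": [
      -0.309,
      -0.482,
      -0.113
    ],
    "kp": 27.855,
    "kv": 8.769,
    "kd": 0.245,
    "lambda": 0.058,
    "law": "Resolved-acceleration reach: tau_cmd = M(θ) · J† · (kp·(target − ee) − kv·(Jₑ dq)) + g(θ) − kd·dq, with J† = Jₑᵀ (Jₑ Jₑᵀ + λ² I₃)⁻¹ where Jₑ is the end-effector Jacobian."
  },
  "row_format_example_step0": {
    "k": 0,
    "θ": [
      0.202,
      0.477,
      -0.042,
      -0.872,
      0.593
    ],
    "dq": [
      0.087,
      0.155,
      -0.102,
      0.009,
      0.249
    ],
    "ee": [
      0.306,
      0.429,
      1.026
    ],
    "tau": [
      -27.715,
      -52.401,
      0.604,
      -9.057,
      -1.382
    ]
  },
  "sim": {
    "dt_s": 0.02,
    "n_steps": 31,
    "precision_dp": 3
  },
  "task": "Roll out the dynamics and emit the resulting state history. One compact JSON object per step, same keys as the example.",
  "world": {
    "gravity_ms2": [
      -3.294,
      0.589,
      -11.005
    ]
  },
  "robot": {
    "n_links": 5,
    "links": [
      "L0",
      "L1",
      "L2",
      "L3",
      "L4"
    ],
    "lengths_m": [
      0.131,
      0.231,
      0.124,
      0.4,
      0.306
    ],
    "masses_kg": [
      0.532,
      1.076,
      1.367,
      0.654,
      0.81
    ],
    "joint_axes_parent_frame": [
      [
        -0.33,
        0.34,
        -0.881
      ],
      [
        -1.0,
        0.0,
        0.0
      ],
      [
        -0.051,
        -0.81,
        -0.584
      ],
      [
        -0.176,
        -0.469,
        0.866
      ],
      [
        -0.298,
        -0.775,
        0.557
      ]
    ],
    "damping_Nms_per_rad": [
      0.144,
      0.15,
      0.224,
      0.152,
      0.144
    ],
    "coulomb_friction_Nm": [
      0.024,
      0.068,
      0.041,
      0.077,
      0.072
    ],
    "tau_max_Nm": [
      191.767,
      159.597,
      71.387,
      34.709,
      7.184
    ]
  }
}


{"k":1,"\u03b8":[0.177,0.481,-0.073,-0.896,0.643],"dq":[-2.529,0.17,-3.016,-2.264,4.491],"ee":[0.306,0.428,1.021],"tau":[-22.26,-46.038,0.727,-7.249,-2.011]}
{"k":2,"\u03b8":[0.107,0.481,-0.155,-0.946,0.744],"dq":[-4.489,-0.132,-5.133,-2.91,5.426],"ee":[0.302,0.419,1.013],"tau":[-17.023,-38.007,1.163,-5.329,-1.443]}
{"k":3,"\u03b8":[0.003,0.474,-0.27,-1.012,0.852],"dq":[-5.948,-0.622,-6.315,-3.831,5.248],"ee":[0.295,0.4,1.003],"tau":[-13.461,-30.331,2.009,-3.349,-0.71]}
{"k":4,"\u03b8":[-0.126,0.455,-0.401,-1.099,0.949],"dq":[-7.091,-1.285,-6.733,-4.966,4.369],"ee":[0.286,0.375,0.991],"tau":[-11.595,-24.953,2.981,-1.747,-0.061]}
{"k":5,"\u03b8":[-0.278,0.422,-0.535,-1.211,1.024],"dq":[-8.106,-2.067,-6.58,-6.246,3.075],"ee":[0.277,0.346,0.976],"tau":[-10.512,-22.221,3.934,-0.64,0.434]}
{"k":6,"\u03b8":[-0.45,0.372,-0.661,-1.349,1.071],"dq":[-9.147,-2.872,-5.989,-7.674,1.544],"ee":[0.266,0.316,0.958],"tau":[-9.336,-21.452,4.904,0.044,0.789]}
{"k":7,"\u03b8":[-0.644,0.308,-0.771,-1.518,1.085],"dq":[-10.361,-3.541,-5.061,-9.288,-0.075],"ee":[0.254,0.287,0.937],"tau":[-7.663,-21.677,5.999,0.414,1.015]}
{"k":8,"\u03b8":[-0.865,0.233,-0.861,-1.722,1.07],"dq":[-11.884,-3.872,-3.955,-11.164,-1.538],"ee":[0.239,0.26,0.914],"tau":[-5.47,-21.931,7.243,0.569,1.072]}
{"k":9,"\u03b8":[-1.121,0.156,-0.93,-1.965,1.027],"dq":[-13.789,-3.694,-2.959,-13.343,-2.73],"ee":[0.22,0.234,0.891],"tau":[-3.029,-21.283,8.577,0.6,0.98]}
{"k":10,"\u03b8":[-1.416,0.088,-0.983,-2.257,0.966],"dq":[-15.797,-3.037,-2.543,-15.974,-3.166],"ee":[0.197,0.208,0.869],"tau":[0.108,-17.484,9.641,0.658,0.65]}
{"k":11,"\u03b8":[-1.744,0.036,-1.037,-2.603,0.909],"dq":[-16.811,-2.361,-3.048,-18.536,-2.243],"ee":[0.171,0.18,0.852],"tau":[5.546,-7.139,8.939,0.839,0.044]}
{"k":12,"\u03b8":[-2.064,-0.008,-1.099,-2.965,0.887],"dq":[-14.717,-2.199,-2.646,-16.274,0.114],"ee":[0.14,0.149,0.848],"tau":[13.033,3.692,5.679,-0.092,-0.624]}
{"k":13,"\u03b8":[-2.315,-0.044,-1.119,-3.189,0.906],"dq":[-10.463,-1.202,0.976,-5.204,1.469],"ee":[0.105,0.109,0.858],"tau":[16.322,4.914,3.622,-2.946,-0.81]}
{"k":14,"\u03b8":[-2.494,-0.055,-1.088,-3.246,0.95],"dq":[-7.397,0.013,2.008,-0.742,2.935],"ee":[0.068,0.064,0.869],"tau":[14.283,2.612,3.613,-3.835,-1.199]}
{"k":15,"\u03b8":[-2.62,-0.047,-1.053,-3.254,1.02],"dq":[-5.119,0.708,1.555,-0.058,4.091],"ee":[0.035,0.018,0.873],"tau":[11.289,0.054,3.837,-3.677,-1.513]}
{"k":16,"\u03b8":[-2.706,-0.029,-1.028,-3.255,1.107],"dq":[-3.453,1.099,0.945,-0.031,4.597],"ee":[0.007,-0.026,0.869],"tau":[8.597,-2.421,3.983,-3.312,-1.613]}
{"k":17,"\u03b8":[-2.763,-0.005,-1.014,-3.256,1.2],"dq":[-2.297,1.318,0.478,-0.047,4.725],"ee":[-0.018,-0.067,0.859],"tau":[6.344,-4.862,4.116,-2.959,-1.612]}
{"k":18,"\u03b8":[-2.802,0.023,-1.008,-3.258,1.294],"dq":[-1.581,1.42,0.131,-0.134,4.682],"ee":[-0.04,-0.105,0.846],"tau":[4.448,-7.271,4.281,-2.624,-1.582]}
{"k":19,"\u03b8":[-2.83,0.051,-1.008,-3.262,1.385],"dq":[-1.207,1.423,-0.12,-0.221,4.539],"ee":[-0.06,-0.14,0.83],"tau":[2.86,-9.594,4.451,-2.32,-1.547]}
{"k":20,"\u03b8":[-2.853,0.079,-1.013,-3.267,1.474],"dq":[-1.09,1.338,-0.317,-0.28,4.323],"ee":[-0.079,-0.172,0.812],"tau":[1.56,-11.705,4.606,-2.05,-1.513]}
{"k":21,"\u03b8":[-2.875,0.104,-1.021,-3.273,1.558],"dq":[-1.164,1.169,-0.499,-0.301,4.045],"ee":[-0.096,-0.202,0.793],"tau":[0.549,-13.464,4.742,-1.82,-1.477]}
{"k":22,"\u03b8":[-2.901,0.125,-1.033,-3.278,1.635],"dq":[-1.368,0.928,-0.688,-0.272,3.712],"ee":[-0.113,-0.23,0.772],"tau":[-0.165,-14.774,4.859,-1.636,-1.439]}
{"k":23,"\u03b8":[-2.931,0.14,-1.048,-3.283,1.706],"dq":[-1.651,0.627,-0.895,-0.197,3.332],"ee":[-0.129,-0.256,0.75],"tau":[-0.585,-15.587,4.97,-1.504,-1.394]}
{"k":24,"\u03b8":[-2.967,0.149,-1.069,-3.286,1.768],"dq":[-1.973,0.278,-1.12,-0.088,2.913],"ee":[-0.144,-0.281,0.728],"tau":[-0.73,-15.898,5.09,-1.425,-1.342]}
{"k":25,"\u03b8":[-3.01,0.151,-1.093,-3.286,1.822],"dq":[-2.303,-0.107,-1.363,0.001,2.479],"ee":[-0.158,-0.304,0.704],"tau":[-0.634,-15.711,5.245,-1.389,-1.282]}
{"k":26,"\u03b8":[-3.059,0.145,-1.123,-3.286,1.867],"dq":[-2.611,-0.511,-1.612,0.039,2.039],"ee":[-0.171,-0.325,0.679],"tau":[-0.352,-15.08,5.458,-1.386,-1.212]}
{"k":27,"\u03b8":[-3.114,0.131,-1.157,-3.284,1.904],"dq":[-2.865,-0.925,-1.836,0.074,1.581],"ee":[-0.182,-0.345,0.653],"tau":[0.044,-14.142,5.738,-1.429,-1.128]}
{"k":28,"\u03b8":[-3.173,0.108,-1.196,-3.282,1.931],"dq":[-3.043,-1.338,-2.015,0.118,1.118],"ee":[-0.193,-0.363,0.626],"tau":[0.49,-13.006,6.088,-1.514,-1.029]}
{"k":29,"\u03b8":[-3.234,0.077,-1.238,-3.28,1.949],"dq":[-3.134,-1.744,-2.146,0.144,0.682],"ee":[-0.203,-0.38,0.598],"tau":[0.933,-11.734,6.506,-1.627,-0.922]}
{"k":30,"\u03b8":[-3.297,0.039,-1.281,-3.277,1.959],"dq":[-3.132,-2.132,-2.233,0.148,0.293],"ee":[-0.211,-0.396,0.57],"tau":[1.333,-10.39,6.977,-1.752,-0.808]}
{"k":31,"\u03b8":[-3.359,-0.007,-1.326,-3.274,1.962],"dq":[-3.033,-2.496,-2.284,0.119,-0.01],"ee":[-0.218,-0.41,0.542]}


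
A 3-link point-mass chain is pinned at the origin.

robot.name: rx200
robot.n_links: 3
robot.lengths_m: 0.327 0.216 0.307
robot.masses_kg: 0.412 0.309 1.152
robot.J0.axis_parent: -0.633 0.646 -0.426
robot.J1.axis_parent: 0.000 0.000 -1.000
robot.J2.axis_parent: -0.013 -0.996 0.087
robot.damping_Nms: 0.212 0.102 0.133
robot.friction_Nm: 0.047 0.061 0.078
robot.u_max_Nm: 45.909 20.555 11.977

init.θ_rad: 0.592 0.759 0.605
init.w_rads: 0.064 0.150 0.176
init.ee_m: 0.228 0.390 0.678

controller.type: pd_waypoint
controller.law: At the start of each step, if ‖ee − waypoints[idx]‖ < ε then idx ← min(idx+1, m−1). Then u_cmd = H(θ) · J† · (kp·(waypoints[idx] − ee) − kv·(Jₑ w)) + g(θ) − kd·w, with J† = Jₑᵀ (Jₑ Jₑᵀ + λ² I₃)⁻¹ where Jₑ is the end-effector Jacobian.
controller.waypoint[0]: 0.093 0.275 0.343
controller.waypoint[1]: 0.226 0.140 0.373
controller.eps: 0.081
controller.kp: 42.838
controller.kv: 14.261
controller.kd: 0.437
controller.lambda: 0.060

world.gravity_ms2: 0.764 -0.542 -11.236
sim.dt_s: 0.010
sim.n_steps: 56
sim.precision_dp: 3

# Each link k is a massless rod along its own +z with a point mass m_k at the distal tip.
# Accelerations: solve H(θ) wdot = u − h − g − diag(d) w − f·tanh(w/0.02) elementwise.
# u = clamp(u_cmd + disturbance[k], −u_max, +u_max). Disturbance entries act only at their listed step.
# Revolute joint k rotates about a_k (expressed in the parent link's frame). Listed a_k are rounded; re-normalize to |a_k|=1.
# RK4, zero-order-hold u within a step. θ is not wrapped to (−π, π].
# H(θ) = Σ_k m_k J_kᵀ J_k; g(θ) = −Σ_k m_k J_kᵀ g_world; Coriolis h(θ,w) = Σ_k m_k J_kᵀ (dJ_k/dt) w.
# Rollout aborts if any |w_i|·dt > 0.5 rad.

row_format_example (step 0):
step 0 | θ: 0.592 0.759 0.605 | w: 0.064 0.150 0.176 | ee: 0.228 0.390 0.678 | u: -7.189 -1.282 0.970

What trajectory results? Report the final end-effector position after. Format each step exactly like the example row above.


step 1 | θ: 0.593 0.759 0.608 | w: 0.106 -0.050 0.420 | ee: 0.228 0.390 0.677 | u: -7.135 -1.194 0.502
step 2 | θ: 0.594 0.759 0.613 | w: 0.105 -0.026 0.614 | ee: 0.228 0.391 0.676 | u: -7.141 -1.222 0.119
step 3 | θ: 0.595 0.759 0.620 | w: 0.107 -0.025 0.772 | ee: 0.227 0.393 0.675 | u: -7.138 -1.241 -0.200
step 4 | θ: 0.596 0.759 0.628 | w: 0.109 -0.022 0.901 | ee: 0.226 0.394 0.673 | u: -7.134 -1.263 -0.466
step 5 | θ: 0.597 0.759 0.638 | w: 0.110 -0.019 1.005 | ee: 0.224 0.396 0.671 | u: -7.129 -1.286 -0.689
step 6 | θ: 0.598 0.759 0.648 | w: 0.111 -0.016 1.090 | ee: 0.223 0.398 0.669 | u: -7.122 -1.311 -0.876
step 7 | θ: 0.599 0.759 0.660 | w: 0.111 -0.012 1.159 | ee: 0.221 0.400 0.667 | u: -7.116 -1.337 -1.036
step 8 | θ: 0.600 0.759 0.672 | w: 0.112 -0.009 1.215 | ee: 0.219 0.402 0.664 | u: -7.109 -1.364 -1.172
step 9 | θ: 0.601 0.759 0.684 | w: 0.110 0.005 1.260 | ee: 0.217 0.404 0.662 | u: -7.103 -1.398 -1.289
step 10 | θ: 0.603 0.759 0.697 | w: 0.115 -0.016 1.297 | ee: 0.215 0.406 0.659 | u: -7.086 -1.413 -1.391
step 11 | θ: 0.604 0.759 0.710 | w: 0.116 -0.015 1.327 | ee: 0.213 0.408 0.656 | u: -7.077 -1.442 -1.481
step 12 | θ: 0.605 0.759 0.723 | w: 0.116 -0.010 1.351 | ee: 0.211 0.410 0.653 | u: -7.070 -1.473 -1.560
step 13 | θ: 0.606 0.758 0.737 | w: 0.118 -0.011 1.370 | ee: 0.208 0.412 0.651 | u: -7.059 -1.500 -1.631
step 14 | θ: 0.607 0.758 0.751 | w: 0.119 -0.013 1.386 | ee: 0.206 0.414 0.648 | u: -7.049 -1.528 -1.695
step 15 | θ: 0.608 0.758 0.765 | w: 0.121 -0.014 1.398 | ee: 0.204 0.416 0.645 | u: -7.038 -1.557 -1.753
step 16 | θ: 0.610 0.758 0.779 | w: 0.123 -0.016 1.408 | ee: 0.201 0.418 0.642 | u: -7.028 -1.585 -1.806
step 17 | θ: 0.611 0.758 0.793 | w: 0.125 -0.018 1.416 | ee: 0.199 0.420 0.639 | u: -7.017 -1.615 -1.856
step 18 | θ: 0.612 0.757 0.807 | w: 0.127 -0.022 1.421 | ee: 0.197 0.422 0.635 | u: -7.006 -1.643 -1.902
step 19 | θ: 0.613 0.757 0.821 | w: 0.130 -0.026 1.425 | ee: 0.194 0.424 0.632 | u: -6.995 -1.671 -1.945
step 20 | θ: 0.615 0.757 0.835 | w: 0.133 -0.032 1.428 | ee: 0.192 0.426 0.629 | u: -6.983 -1.698 -1.985
step 21 | θ: 0.616 0.756 0.850 | w: 0.137 -0.040 1.430 | ee: 0.190 0.427 0.626 | u: -6.971 -1.725 -2.024
step 22 | θ: 0.618 0.756 0.864 | w: 0.142 -0.051 1.431 | ee: 0.187 0.429 0.622 | u: -6.957 -1.751 -2.060
step 23 | θ: 0.619 0.755 0.878 | w: 0.147 -0.063 1.431 | ee: 0.185 0.431 0.619 | u: -6.942 -1.776 -2.095
step 24 | θ: 0.621 0.754 0.893 | w: 0.153 -0.076 1.431 | ee: 0.183 0.432 0.616 | u: -6.925 -1.800 -2.128
step 25 | θ: 0.622 0.754 0.907 | w: 0.160 -0.092 1.430 | ee: 0.180 0.434 0.612 | u: -6.908 -1.824 -2.159
step 26 | θ: 0.624 0.753 0.921 | w: 0.167 -0.108 1.429 | ee: 0.178 0.435 0.609 | u: -6.889 -1.847 -2.189
step 27 | θ: 0.625 0.751 0.935 | w: 0.176 -0.125 1.427 | ee: 0.176 0.437 0.605 | u: -6.869 -1.871 -2.218
step 28 | θ: 0.627 0.750 0.950 | w: 0.184 -0.144 1.425 | ee: 0.173 0.438 0.602 | u: -6.848 -1.894 -2.245
step 29 | θ: 0.629 0.748 0.964 | w: 0.194 -0.164 1.422 | ee: 0.171 0.439 0.599 | u: -6.826 -1.917 -2.271
step 30 | θ: 0.631 0.747 0.978 | w: 0.204 -0.185 1.420 | ee: 0.169 0.440 0.595 | u: -6.804 -1.940 -2.296
step 31 | θ: 0.633 0.745 0.992 | w: 0.215 -0.207 1.417 | ee: 0.167 0.441 0.591 | u: -6.780 -1.963 -2.320
step 32 | θ: 0.635 0.743 1.006 | w: 0.227 -0.231 1.414 | ee: 0.164 0.443 0.588 | u: -6.755 -1.986 -2.342
step 33 | θ: 0.638 0.740 1.021 | w: 0.240 -0.256 1.411 | ee: 0.162 0.444 0.584 | u: -6.729 -2.009 -2.363
step 34 | θ: 0.640 0.737 1.035 | w: 0.254 -0.282 1.408 | ee: 0.160 0.445 0.581 | u: -6.703 -2.032 -2.383
step 35 | θ: 0.643 0.734 1.049 | w: 0.268 -0.310 1.405 | ee: 0.158 0.446 0.577 | u: -6.676 -2.055 -2.401
step 36 | θ: 0.646 0.731 1.063 | w: 0.284 -0.340 1.402 | ee: 0.156 0.446 0.574 | u: -6.648 -2.079 -2.419
step 37 | θ: 0.649 0.728 1.077 | w: 0.301 -0.371 1.399 | ee: 0.154 0.447 0.570 | u: -6.621 -2.102 -2.435
step 38 | θ: 0.652 0.724 1.091 | w: 0.319 -0.403 1.396 | ee: 0.152 0.448 0.566 | u: -6.594 -2.126 -2.450
step 39 | θ: 0.655 0.719 1.105 | w: 0.338 -0.437 1.394 | ee: 0.150 0.449 0.563 | u: -6.568 -2.151 -2.463
step 40 | θ: 0.658 0.715 1.119 | w: 0.358 -0.472 1.391 | ee: 0.148 0.449 0.559 | u: -6.543 -2.176 -2.476
step 41 | θ: 0.662 0.710 1.133 | w: 0.378 -0.509 1.389 | ee: 0.146 0.450 0.555 | u: -6.519 -2.202 -2.487
step 42 | θ: 0.666 0.705 1.146 | w: 0.400 -0.546 1.388 | ee: 0.145 0.450 0.551 | u: -6.498 -2.228 -2.496
step 43 | θ: 0.670 0.699 1.160 | w: 0.423 -0.584 1.386 | ee: 0.143 0.451 0.548 | u: -6.480 -2.256 -2.504
step 44 | θ: 0.675 0.693 1.174 | w: 0.446 -0.623 1.385 | ee: 0.141 0.451 0.544 | u: -6.465 -2.284 -2.511
step 45 | θ: 0.679 0.686 1.188 | w: 0.470 -0.662 1.384 | ee: 0.140 0.451 0.540 | u: -6.455 -2.314 -2.517
step 46 | θ: 0.684 0.680 1.202 | w: 0.494 -0.701 1.384 | ee: 0.138 0.452 0.537 | u: -6.450 -2.345 -2.521
step 47 | θ: 0.689 0.672 1.216 | w: 0.518 -0.739 1.384 | ee: 0.136 0.452 0.533 | u: -6.450 -2.377 -2.524
step 48 | θ: 0.694 0.665 1.230 | w: 0.542 -0.776 1.384 | ee: 0.135 0.452 0.529 | u: -6.457 -2.410 -2.525
step 49 | θ: 0.700 0.657 1.243 | w: 0.566 -0.812 1.384 | ee: 0.133 0.452 0.525 | u: -6.471 -2.445 -2.525
step 50 | θ: 0.706 0.649 1.257 | w: 0.589 -0.846 1.384 | ee: 0.132 0.452 0.522 | u: -6.492 -2.481 -2.524
step 51 | θ: 0.712 0.640 1.271 | w: 0.611 -0.877 1.384 | ee: 0.131 0.452 0.518 | u: -6.519 -2.518 -2.521
step 52 | θ: 0.718 0.631 1.285 | w: 0.632 -0.905 1.384 | ee: 0.129 0.452 0.514 | u: -6.553 -2.556 -2.517
step 53 | θ: 0.724 0.622 1.299 | w: 0.651 -0.931 1.384 | ee: 0.128 0.451 0.510 | u: -6.593 -2.595 -2.513
step 54 | θ: 0.731 0.612 1.313 | w: 0.668 -0.952 1.384 | ee: 0.127 0.451 0.507 | u: -6.639 -2.635 -2.507
step 55 | θ: 0.738 0.603 1.326 | w: 0.684 -0.970 1.382 | ee: 0.126 0.451 0.503 | u: -6.689 -2.674 -2.500
step 56 | θ: 0.745 0.593 1.340 | w: 0.697 -0.984 1.381 | ee: 0.125 0.450 0.499
final ee position (m): 0.125 0.450 0.499


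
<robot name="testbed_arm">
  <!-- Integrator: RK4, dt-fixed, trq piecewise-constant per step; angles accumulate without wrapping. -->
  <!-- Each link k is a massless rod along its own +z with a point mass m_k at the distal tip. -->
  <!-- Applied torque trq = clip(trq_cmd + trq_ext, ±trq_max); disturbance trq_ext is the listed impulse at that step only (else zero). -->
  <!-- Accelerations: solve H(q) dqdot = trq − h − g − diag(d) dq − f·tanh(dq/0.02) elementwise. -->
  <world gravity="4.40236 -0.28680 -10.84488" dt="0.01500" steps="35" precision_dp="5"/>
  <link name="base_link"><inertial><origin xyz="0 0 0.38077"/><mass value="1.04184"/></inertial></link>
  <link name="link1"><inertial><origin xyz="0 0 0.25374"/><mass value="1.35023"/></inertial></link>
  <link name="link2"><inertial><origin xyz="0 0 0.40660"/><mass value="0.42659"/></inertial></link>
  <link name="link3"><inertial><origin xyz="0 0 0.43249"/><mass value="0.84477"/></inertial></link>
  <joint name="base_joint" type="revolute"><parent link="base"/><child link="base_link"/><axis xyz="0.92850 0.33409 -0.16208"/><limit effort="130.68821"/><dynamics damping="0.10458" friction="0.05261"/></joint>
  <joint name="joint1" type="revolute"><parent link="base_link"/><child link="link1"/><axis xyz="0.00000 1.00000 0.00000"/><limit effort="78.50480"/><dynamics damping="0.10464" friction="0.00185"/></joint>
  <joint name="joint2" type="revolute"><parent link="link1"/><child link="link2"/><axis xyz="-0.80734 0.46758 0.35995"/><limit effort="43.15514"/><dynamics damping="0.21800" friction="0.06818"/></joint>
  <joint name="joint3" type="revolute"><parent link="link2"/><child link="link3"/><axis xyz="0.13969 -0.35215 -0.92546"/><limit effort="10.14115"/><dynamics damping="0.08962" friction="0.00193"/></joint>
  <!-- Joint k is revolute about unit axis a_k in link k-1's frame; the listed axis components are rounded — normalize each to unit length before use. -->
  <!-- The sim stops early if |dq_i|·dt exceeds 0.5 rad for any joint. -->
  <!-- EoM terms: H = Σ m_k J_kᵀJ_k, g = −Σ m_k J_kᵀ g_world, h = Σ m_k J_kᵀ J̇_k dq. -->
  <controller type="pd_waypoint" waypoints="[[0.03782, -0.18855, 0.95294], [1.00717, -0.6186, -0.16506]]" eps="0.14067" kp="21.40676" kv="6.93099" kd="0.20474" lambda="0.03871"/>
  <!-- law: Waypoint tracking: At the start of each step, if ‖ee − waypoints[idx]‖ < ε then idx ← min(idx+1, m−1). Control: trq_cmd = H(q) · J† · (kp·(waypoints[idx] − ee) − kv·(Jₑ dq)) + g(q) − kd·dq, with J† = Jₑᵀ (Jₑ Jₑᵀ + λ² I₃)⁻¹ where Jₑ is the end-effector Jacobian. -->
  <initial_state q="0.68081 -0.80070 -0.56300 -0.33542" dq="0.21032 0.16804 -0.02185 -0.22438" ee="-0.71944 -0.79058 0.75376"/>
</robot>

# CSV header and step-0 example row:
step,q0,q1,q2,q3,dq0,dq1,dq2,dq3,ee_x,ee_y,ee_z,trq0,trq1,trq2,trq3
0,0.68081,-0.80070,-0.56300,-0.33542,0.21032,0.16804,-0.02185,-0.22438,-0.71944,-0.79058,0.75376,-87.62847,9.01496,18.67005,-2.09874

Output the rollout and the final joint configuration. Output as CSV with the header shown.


step,q0,q1,q2,q3,dq0,dq1,dq2,dq3,ee_x,ee_y,ee_z,trq0,trq1,trq2,trq3
1,0.67074,-0.78811,-0.57805,-0.33637,-1.54126,1.50978,-1.97314,0.13640,-0.71585,-0.79246,0.75443,-79.58791,8.37243,17.79402,-2.04064
2,0.63658,-0.75663,-0.62011,-0.33102,-2.99640,2.69348,-3.62705,0.62253,-0.70968,-0.79125,0.75645,-68.39040,8.15138,16.60643,-2.00094
3,0.58344,-0.70869,-0.68448,-0.31844,-4.06750,3.70728,-4.95307,1.06003,-0.70063,-0.78651,0.75971,-55.42227,8.03905,15.20975,-1.93555
4,0.51733,-0.64683,-0.76620,-0.30093,-4.72855,4.54949,-5.94596,1.21314,-0.68840,-0.77780,0.76413,-42.66257,7.83962,13.75875,-1.80104
5,0.44409,-0.57343,-0.86045,-0.28346,-5.02251,5.24436,-6.62843,0.99868,-0.67306,-0.76481,0.76974,-31.33054,7.47665,12.37482,-1.59561
6,0.36866,-0.49046,-0.96287,-0.27140,-5.02775,5.82039,-7.03606,0.46315,-0.65516,-0.74743,0.77667,-21.70615,6.95035,11.11322,-1.34392
7,0.29475,-0.39961,-1.06957,-0.26878,-4.82424,6.28922,-7.19383,-0.24791,-0.63563,-0.72580,0.78511,-13.59080,6.31193,9.98752,-1.08550
8,0.22499,-0.30257,-1.17688,-0.27688,-4.47990,6.63939,-7.11036,-0.92788,-0.61560,-0.70023,0.79524,-6.66526,5.63846,8.99813,-0.86519
9,0.16105,-0.20132,-1.28123,-0.29393,-4.05104,6.84556,-6.79341,-1.37788,-0.59615,-0.67129,0.80719,-0.66473,4.99949,8.14536,-0.71887
10,0.10386,-0.09814,-1.37930,-0.31528,-3.58524,6.89485,-6.27221,-1.44739,-0.57805,-0.63975,0.82103,4.55857,4.43396,7.43096,-0.66802
11,0.05365,0.00471,-1.46856,-0.33520,-3.12094,6.80678,-5.62256,-1.15696,-0.56163,-0.60655,0.83662,9.00435,3.91977,6.84462,-0.69712
12,0.01022,0.10552,-1.54783,-0.34932,-2.68266,6.63206,-4.95011,-0.67409,-0.54666,-0.57269,0.85365,12.57830,3.39260,6.35941,-0.76262
13,-0.02692,0.20343,-1.61745,-0.35601,-2.27935,6.42718,-4.34439,-0.17976,-0.53259,-0.53904,0.87167,15.20020,2.79430,5.94084,-0.82240
14,-0.05828,0.29829,-1.67879,-0.35584,-1.90965,6.23107,-3.85096,0.22526,-0.51879,-0.50626,0.89014,16.87542,2.10223,5.55834,-0.85426
15,-0.08432,0.39039,-1.73360,-0.35026,-1.56828,6.06019,-3.47433,0.53366,-0.50470,-0.47481,0.90858,17.70309,1.32869,5.19102,-0.85755
16,-0.10543,0.48012,-1.78353,-0.34058,-1.25008,5.91560,-3.20073,0.76718,-0.48997,-0.44497,0.92656,17.82490,0.49854,4.82539,-0.83818
17,-0.12192,0.56783,-1.83000,-0.32779,-0.95118,5.79108,-3.01256,0.94285,-0.47439,-0.41693,0.94378,17.38342,-0.36399,4.45264,-0.80099
18,-0.13406,0.65377,-1.87417,-0.31266,-0.66868,5.67779,-2.89182,1.07762,-0.45788,-0.39075,0.95997,16.51053,-1.23652,4.06814,-0.75096
19,-0.14209,0.73804,-1.91693,-0.29572,-0.40039,5.56698,-2.82299,1.18343,-0.44044,-0.36649,0.97499,15.31794,-2.10055,3.67029,-0.69214
20,-0.14618,0.82061,-1.95896,-0.27735,-0.14465,5.45102,-2.79331,1.26805,-0.42215,-0.34414,0.98872,13.89659,-2.94111,3.25991,-0.62780
21,-0.14653,0.90137,-2.00078,-0.25784,0.09940,5.32370,-2.79247,1.33454,-0.40312,-0.32367,1.00111,12.32019,-3.74646,2.83956,-0.56030
22,-0.14332,0.98011,-2.04274,-0.23749,0.33159,5.18003,-2.81138,1.38391,-0.38348,-0.30505,1.01213,10.65065,-4.50707,2.41311,-0.49169
23,-0.13670,1.05656,-2.08509,-0.21645,0.55347,5.01754,-2.84288,1.42676,-0.36336,-0.28823,1.02181,8.93178,-5.21333,1.98674,-0.42588
24,-0.12684,1.13043,-2.12798,-0.19486,0.76475,4.83502,-2.88220,1.45970,-0.34294,-0.27314,1.03017,7.19680,-5.85986,1.56568,-0.36355
25,-0.11389,1.20141,-2.17149,-0.17286,0.96471,4.63227,-2.92437,1.48302,-0.32234,-0.25970,1.03726,5.47469,-6.44191,1.15539,-0.30599
26,-0.09803,1.26922,-2.21563,-0.15059,1.15217,4.41027,-2.96493,1.49712,-0.30172,-0.24785,1.04313,3.78874,-6.95610,0.76092,-0.25422
27,-0.07947,1.33357,-2.26034,-0.12819,1.32562,4.17106,-2.99991,1.50236,-0.28121,-0.23751,1.04785,2.15735,-7.40047,0.38664,-0.20892
28,-0.05842,1.39422,-2.30552,-0.10580,1.48335,3.91759,-3.02583,1.49911,-0.26093,-0.22858,1.05150,0.59480,-7.77449,0.03598,-0.17038
29,-0.03513,1.45100,-2.35101,-0.08352,1.62365,3.65350,-3.03984,1.48772,-0.24101,-0.22097,1.05416,-0.88818,-8.07903,-0.28856,-0.13860
30,-0.00988,1.50377,-2.39661,-0.06149,1.74498,3.38290,-3.03979,1.46859,-0.22153,-0.21461,1.05590,-2.28388,-8.31628,-0.58549,-0.11326
31,0.01704,1.55246,-2.44209,-0.03981,1.84619,3.11008,-3.02432,1.44214,-0.20259,-0.20939,1.05682,-3.58726,-8.48962,-0.85415,-0.09383
32,0.04532,1.59708,-2.48723,-0.01859,1.92664,2.83925,-2.99292,1.40884,-0.18428,-0.20521,1.05698,-4.79551,-8.60345,-1.09466,-0.07961
33,0.07466,1.63768,-2.53178,0.00208,1.98629,2.57426,-2.94587,1.36918,-0.16664,-0.20199,1.05649,-5.90779,-8.66298,-1.30768,-0.06984
34,0.10474,1.67437,-2.57552,0.02210,2.02568,2.31847,-2.88416,1.32378,-0.14974,-0.19964,1.05540,-6.92489,-8.67394,-1.49431,-0.06372
35,0.13526,1.70732,-2.61823,0.04140,2.04591,2.07453,-2.80932,1.27330,-0.13362,-0.19805,1.05382,,,,
# final q (rad): 0.13526 1.70732 -2.61823 0.04140
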